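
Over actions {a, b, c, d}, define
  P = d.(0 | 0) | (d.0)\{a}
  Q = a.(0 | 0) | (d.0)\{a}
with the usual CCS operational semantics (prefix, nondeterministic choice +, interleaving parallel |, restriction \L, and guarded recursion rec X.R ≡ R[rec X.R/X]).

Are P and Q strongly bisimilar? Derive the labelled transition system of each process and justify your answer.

NO

LTS(P): 4 reachable states
  u0 = d.(0 | 0) | (d.0)\{a} has moves --d--▸ u1, --d--▸ u2
  u1 = 0 | 0 | (d.0)\{a} has moves --d--▸ u3
  u2 = d.(0 | 0) | 0\{a} has moves --d--▸ u3
  u3 = 0 | 0 | 0\{a} has moves (no moves)
LTS(Q): 4 reachable states
  v0 = a.(0 | 0) | (d.0)\{a} has moves --a--▸ v1, --d--▸ v2
  v1 = 0 | 0 | (d.0)\{a} has moves --d--▸ v3
  v2 = a.(0 | 0) | 0\{a} has moves --a--▸ v3
  v3 = 0 | 0 | 0\{a} has moves (no moves)
Bisimilarity quotient blocks:
  B0 = {u0}
  B1 = {u1, u2, v1}
  B2 = {u3, v3}
  B3 = {v0}
  B4 = {v2}
u0 ∈ B0, v0 ∈ B3 → different blocks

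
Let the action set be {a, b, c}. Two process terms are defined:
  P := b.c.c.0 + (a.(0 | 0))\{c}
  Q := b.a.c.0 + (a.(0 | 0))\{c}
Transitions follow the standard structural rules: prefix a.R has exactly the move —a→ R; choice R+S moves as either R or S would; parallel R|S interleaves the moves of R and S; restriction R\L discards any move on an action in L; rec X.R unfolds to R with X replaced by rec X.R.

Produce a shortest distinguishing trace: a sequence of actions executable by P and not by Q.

bc

Reachable graph of P (5 states):
  p0 = b.c.c.0 + (a.(0 | 0))\{c} has moves —a→ p1, —b→ p2
  p1 = (0 | 0)\{c} has moves stopped
  p2 = c.c.0 has moves —c→ p3
  p3 = c.0 has moves —c→ p4
  p4 = 0 has moves stopped
Reachable graph of Q (5 states):
  q0 = b.a.c.0 + (a.(0 | 0))\{c} has moves —a→ q1, —b→ q2
  q1 = (0 | 0)\{c} has moves stopped
  q2 = a.c.0 has moves —a→ q3
  q3 = c.0 has moves —c→ q4
  q4 = 0 has moves stopped
Trace ⟨bc⟩ through P, begin at {p0}:
  step 1 (b): {p2}
  step 2 (c): {p3}
  P completes σ.
Trace ⟨bc⟩ through Q, begin at {q0}:
  step 1 (b): {q2}
  step 2 (c): ∅  — Q cannot continue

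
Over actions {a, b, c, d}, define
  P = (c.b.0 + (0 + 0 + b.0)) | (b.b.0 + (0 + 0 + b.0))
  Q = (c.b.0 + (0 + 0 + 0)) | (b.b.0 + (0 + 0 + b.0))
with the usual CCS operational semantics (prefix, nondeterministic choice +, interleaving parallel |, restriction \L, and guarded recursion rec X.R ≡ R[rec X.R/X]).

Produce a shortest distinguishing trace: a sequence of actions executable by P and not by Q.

Reachable graph of P (9 states):
  m0 = (c.b.0 + (0 + 0 + b.0)) | (b.b.0 + (0 + 0 + b.0)) ⊢ =b=> m1, =b=> m2, =b=> m3, =c=> m4
  m1 = (c.b.0 + (0 + 0 + b.0)) | 0 ⊢ =b=> m5, =c=> m6
  m2 = (c.b.0 + (0 + 0 + b.0)) | b.0 ⊢ =b=> m1, =b=> m7, =c=> m8
  m3 = 0 | (b.b.0 + (0 + 0 + b.0)) ⊢ =b=> m5, =b=> m7
  m4 = b.0 | (b.b.0 + (0 + 0 + b.0)) ⊢ =b=> m3, =b=> m6, =b=> m8
  m5 = 0 | 0 ⊢ ∅
  m6 = b.0 | 0 ⊢ =b=> m5
  m7 = 0 | b.0 ⊢ =b=> m5
  m8 = b.0 | b.0 ⊢ =b=> m6, =b=> m7
Reachable graph of Q (9 states):
  n0 = (c.b.0 + (0 + 0 + 0)) | (b.b.0 + (0 + 0 + b.0)) ⊢ =b=> n1, =b=> n2, =c=> n3
  n1 = (c.b.0 + (0 + 0 + 0)) | 0 ⊢ =c=> n4
  n2 = (c.b.0 + (0 + 0 + 0)) | b.0 ⊢ =b=> n1, =c=> n5
  n3 = b.0 | (b.b.0 + (0 + 0 + b.0)) ⊢ =b=> n4, =b=> n5, =b=> n6
  n4 = b.0 | 0 ⊢ =b=> n7
  n5 = b.0 | b.0 ⊢ =b=> n4, =b=> n8
  n6 = 0 | (b.b.0 + (0 + 0 + b.0)) ⊢ =b=> n7, =b=> n8
  n7 = 0 | 0 ⊢ ∅
  n8 = 0 | b.0 ⊢ =b=> n7
Trace ⟨bbb⟩ through P, begin at {m0}:
  step 1 (b): {m1, m2, m3}
  step 2 (b): {m1, m5, m7}
  step 3 (b): {m5}
  ✓ P
Trace ⟨bbb⟩ through Q, begin at {n0}:
  step 1 (b): {n1, n2}
  step 2 (b): {n1}
  step 3 (b): ∅  — Q cannot continue

bbb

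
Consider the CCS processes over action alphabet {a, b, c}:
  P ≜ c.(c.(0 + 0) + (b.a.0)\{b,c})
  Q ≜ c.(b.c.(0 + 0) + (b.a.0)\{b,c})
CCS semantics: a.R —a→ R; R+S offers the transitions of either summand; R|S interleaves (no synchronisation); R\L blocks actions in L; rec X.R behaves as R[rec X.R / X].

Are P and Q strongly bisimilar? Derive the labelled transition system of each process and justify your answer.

not bisimilar

LTS(P): 3 reachable states
  u0 = c.(c.(0 + 0) + (b.a.0)\{b,c}) has moves =c=> u1
  u1 = c.(0 + 0) + (b.a.0)\{b,c} has moves =c=> u2
  u2 = 0 + 0 has moves deadlocked
LTS(Q): 4 reachable states
  v0 = c.(b.c.(0 + 0) + (b.a.0)\{b,c}) has moves =c=> v1
  v1 = b.c.(0 + 0) + (b.a.0)\{b,c} has moves =b=> v2
  v2 = c.(0 + 0) has moves =c=> v3
  v3 = 0 + 0 has moves deadlocked
Coarsest stable partition (strong bisimilarity classes):
  B0 = {u0}
  B1 = {u1, v2}
  B2 = {u2, v3}
  B3 = {v0}
  B4 = {v1}
u0 ∈ B0, v0 ∈ B3 → different blocks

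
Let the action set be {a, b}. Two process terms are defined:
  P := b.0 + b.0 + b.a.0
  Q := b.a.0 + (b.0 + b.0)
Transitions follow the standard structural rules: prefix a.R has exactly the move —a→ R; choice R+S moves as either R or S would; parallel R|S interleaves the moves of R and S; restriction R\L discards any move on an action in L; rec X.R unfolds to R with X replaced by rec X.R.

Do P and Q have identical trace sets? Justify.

YES

P's transition system — 3 states:
  u0 = b.0 + b.0 + b.a.0 ⊢ --b--▸ u1, --b--▸ u2
  u1 = 0 ⊢ (no moves)
  u2 = a.0 ⊢ --a--▸ u1
Q's transition system — 3 states:
  v0 = b.a.0 + (b.0 + b.0) ⊢ --b--▸ v1, --b--▸ v2
  v1 = 0 ⊢ (no moves)
  v2 = a.0 ⊢ --a--▸ v1
Bisimilarity quotient blocks:
  B0 = {u0, v0}
  B1 = {u2, v2}
  B2 = {u1, v1}
u0 ∈ B0, v0 ∈ B0 → same block
Bisimilar ⇒ trace-equivalent.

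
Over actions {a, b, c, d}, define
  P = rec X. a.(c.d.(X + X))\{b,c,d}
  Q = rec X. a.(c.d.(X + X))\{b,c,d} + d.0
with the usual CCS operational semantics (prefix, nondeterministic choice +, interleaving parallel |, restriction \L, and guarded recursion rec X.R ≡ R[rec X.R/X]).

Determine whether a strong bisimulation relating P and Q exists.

P's transition system — 2 states:
  m0 = rec X. a.(c.d.(X + X))\{b,c,d} has moves ··a··> m1
  m1 = (c.d.((rec X. a.(c.d.(X + X))\{b,c,d}) + (rec X. a.(c.d.(X + X))\{b,c,d})))\{b,c,d} has moves (no moves)
Q's transition system — 3 states:
  n0 = rec X. a.(c.d.(X + X))\{b,c,d} + d.0 has moves ··a··> n1, ··d··> n2
  n1 = (c.d.((rec X. a.(c.d.(X + X))\{b,c,d} + d.0) + (rec X. a.(c.d.(X + X))\{b,c,d} + d.0)))\{b,c,d} has moves (no moves)
  n2 = 0 has moves (no moves)
Bisimilarity quotient blocks:
  B0 = {m0}
  B1 = {m1, n1, n2}
  B2 = {n0}
m0 ∈ B0, n0 ∈ B2 → different blocks

P ≁ Q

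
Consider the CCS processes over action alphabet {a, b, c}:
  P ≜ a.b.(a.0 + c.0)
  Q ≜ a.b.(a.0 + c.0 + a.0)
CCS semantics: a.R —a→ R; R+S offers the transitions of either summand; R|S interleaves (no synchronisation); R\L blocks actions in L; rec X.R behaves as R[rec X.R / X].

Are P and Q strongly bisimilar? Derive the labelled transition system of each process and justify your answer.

bisimilar

LTS(P): 4 reachable states
  u0 = a.b.(a.0 + c.0) :: —a→ u1
  u1 = b.(a.0 + c.0) :: —b→ u2
  u2 = a.0 + c.0 :: —a→ u3, —c→ u3
  u3 = 0 :: ·
LTS(Q): 4 reachable states
  v0 = a.b.(a.0 + c.0 + a.0) :: —a→ v1
  v1 = b.(a.0 + c.0 + a.0) :: —b→ v2
  v2 = a.0 + c.0 + a.0 :: —a→ v3, —c→ v3
  v3 = 0 :: ·
Partition-refinement fixed point:
  B0 = {u0, v0}
  B1 = {u1, v1}
  B2 = {u2, v2}
  B3 = {u3, v3}
u0 ∈ B0, v0 ∈ B0 → same block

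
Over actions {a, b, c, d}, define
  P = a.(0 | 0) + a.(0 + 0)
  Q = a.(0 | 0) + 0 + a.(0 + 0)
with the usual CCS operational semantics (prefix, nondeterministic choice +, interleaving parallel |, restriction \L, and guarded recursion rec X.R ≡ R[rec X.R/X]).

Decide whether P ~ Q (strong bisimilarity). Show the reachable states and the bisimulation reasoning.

LTS(P): 3 reachable states
  m0 = a.(0 | 0) + a.(0 + 0) :: ··a··> m1, ··a··> m2
  m1 = 0 + 0 :: stopped
  m2 = 0 | 0 :: stopped
LTS(Q): 3 reachable states
  n0 = a.(0 | 0) + 0 + a.(0 + 0) :: ··a··> n1, ··a··> n2
  n1 = 0 + 0 :: stopped
  n2 = 0 | 0 :: stopped
Coarsest stable partition (strong bisimilarity classes):
  B0 = {m0, n0}
  B1 = {m1, m2, n1, n2}
m0 ∈ B0, n0 ∈ B0 → same block

P ~ Q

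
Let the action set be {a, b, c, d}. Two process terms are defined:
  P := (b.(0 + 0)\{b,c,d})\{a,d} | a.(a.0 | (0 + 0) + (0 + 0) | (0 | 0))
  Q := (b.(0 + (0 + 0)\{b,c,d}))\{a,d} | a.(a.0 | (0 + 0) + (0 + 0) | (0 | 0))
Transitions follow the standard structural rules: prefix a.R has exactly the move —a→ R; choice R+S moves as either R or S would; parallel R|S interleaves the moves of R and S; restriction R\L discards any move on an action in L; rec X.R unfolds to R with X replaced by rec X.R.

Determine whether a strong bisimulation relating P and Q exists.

bisimilar

LTS(P): 6 reachable states
  u0 = (b.(0 + 0)\{b,c,d})\{a,d} | a.(a.0 | (0 + 0) + (0 + 0) | (0 | 0)) | -a-> u1, -b-> u2
  u1 = (b.(0 + 0)\{b,c,d})\{a,d} | (a.0 | (0 + 0) + (0 + 0) | (0 | 0)) | -a-> u3, -b-> u4
  u2 = (0 + 0)\{b,c,d}\{a,d} | a.(a.0 | (0 + 0) + (0 + 0) | (0 | 0)) | -a-> u4
  u3 = (b.(0 + 0)\{b,c,d})\{a,d} | (0 | (0 + 0)) | -b-> u5
  u4 = (0 + 0)\{b,c,d}\{a,d} | (a.0 | (0 + 0) + (0 + 0) | (0 | 0)) | -a-> u5
  u5 = (0 + 0)\{b,c,d}\{a,d} | (0 | (0 + 0)) | ·
LTS(Q): 6 reachable states
  v0 = (b.(0 + (0 + 0)\{b,c,d}))\{a,d} | a.(a.0 | (0 + 0) + (0 + 0) | (0 | 0)) | -a-> v1, -b-> v2
  v1 = (b.(0 + (0 + 0)\{b,c,d}))\{a,d} | (a.0 | (0 + 0) + (0 + 0) | (0 | 0)) | -a-> v3, -b-> v4
  v2 = (0 + (0 + 0)\{b,c,d})\{a,d} | a.(a.0 | (0 + 0) + (0 + 0) | (0 | 0)) | -a-> v4
  v3 = (b.(0 + (0 + 0)\{b,c,d}))\{a,d} | (0 | (0 + 0)) | -b-> v5
  v4 = (0 + (0 + 0)\{b,c,d})\{a,d} | (a.0 | (0 + 0) + (0 + 0) | (0 | 0)) | -a-> v5
  v5 = (0 + (0 + 0)\{b,c,d})\{a,d} | (0 | (0 + 0)) | ·
Bisimilarity quotient blocks:
  B0 = {u0, v0}
  B1 = {u1, v1}
  B2 = {u4, v4}
  B3 = {u5, v5}
  B4 = {u3, v3}
  B5 = {u2, v2}
u0 ∈ B0, v0 ∈ B0 → same block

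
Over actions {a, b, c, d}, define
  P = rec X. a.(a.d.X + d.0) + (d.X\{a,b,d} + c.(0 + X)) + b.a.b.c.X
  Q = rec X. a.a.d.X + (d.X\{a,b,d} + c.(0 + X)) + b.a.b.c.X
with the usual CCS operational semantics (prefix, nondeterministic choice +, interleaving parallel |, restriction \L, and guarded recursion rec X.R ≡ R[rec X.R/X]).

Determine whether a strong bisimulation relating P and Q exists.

Reachable graph of P (10 states):
  s0 = rec X. a.(a.d.X + d.0) + (d.X\{a,b,d} + c.(0 + X)) + b.a.b.c.X has moves —a→ s1, —b→ s2, —c→ s3, —d→ s4
  s1 = a.d.(rec X. a.(a.d.X + d.0) + (d.X\{a,b,d} + c.(0 + X)) + b.a.b.c.X) + d.0 has moves —a→ s5, —d→ s6
  s2 = a.b.c.(rec X. a.(a.d.X + d.0) + (d.X\{a,b,d} + c.(0 + X)) + b.a.b.c.X) has moves —a→ s7
  s3 = 0 + (rec X. a.(a.d.X + d.0) + (d.X\{a,b,d} + c.(0 + X)) + b.a.b.c.X) has moves —a→ s1, —b→ s2, —c→ s3, —d→ s4
  s4 = (rec X. a.(a.d.X + d.0) + (d.X\{a,b,d} + c.(0 + X)) + b.a.b.c.X)\{a,b,d} has moves —c→ s8
  s5 = d.(rec X. a.(a.d.X + d.0) + (d.X\{a,b,d} + c.(0 + X)) + b.a.b.c.X) has moves —d→ s0
  s6 = 0 has moves ∅
  s7 = b.c.(rec X. a.(a.d.X + d.0) + (d.X\{a,b,d} + c.(0 + X)) + b.a.b.c.X) has moves —b→ s9
  s8 = (0 + (rec X. a.(a.d.X + d.0) + (d.X\{a,b,d} + c.(0 + X)) + b.a.b.c.X))\{a,b,d} has moves —c→ s8
  s9 = c.(rec X. a.(a.d.X + d.0) + (d.X\{a,b,d} + c.(0 + X)) + b.a.b.c.X) has moves —c→ s0
Reachable graph of Q (9 states):
  t0 = rec X. a.a.d.X + (d.X\{a,b,d} + c.(0 + X)) + b.a.b.c.X has moves —a→ t1, —b→ t2, —c→ t3, —d→ t4
  t1 = a.d.(rec X. a.a.d.X + (d.X\{a,b,d} + c.(0 + X)) + b.a.b.c.X) has moves —a→ t5
  t2 = a.b.c.(rec X. a.a.d.X + (d.X\{a,b,d} + c.(0 + X)) + b.a.b.c.X) has moves —a→ t6
  t3 = 0 + (rec X. a.a.d.X + (d.X\{a,b,d} + c.(0 + X)) + b.a.b.c.X) has moves —a→ t1, —b→ t2, —c→ t3, —d→ t4
  t4 = (rec X. a.a.d.X + (d.X\{a,b,d} + c.(0 + X)) + b.a.b.c.X)\{a,b,d} has moves —c→ t7
  t5 = d.(rec X. a.a.d.X + (d.X\{a,b,d} + c.(0 + X)) + b.a.b.c.X) has moves —d→ t0
  t6 = b.c.(rec X. a.a.d.X + (d.X\{a,b,d} + c.(0 + X)) + b.a.b.c.X) has moves —b→ t8
  t7 = (0 + (rec X. a.a.d.X + (d.X\{a,b,d} + c.(0 + X)) + b.a.b.c.X))\{a,b,d} has moves —c→ t7
  t8 = c.(rec X. a.a.d.X + (d.X\{a,b,d} + c.(0 + X)) + b.a.b.c.X) has moves —c→ t0
Partition-refinement fixed point:
  B0 = {s0, s3}
  B1 = {s4, s8, t4, t7}
  B2 = {s1}
  B3 = {s5}
  B4 = {s6}
  B5 = {s2}
  B6 = {s7}
  B7 = {s9}
  B8 = {t0, t3}
  B9 = {t1}
  B10 = {t5}
  B11 = {t2}
  B12 = {t6}
  B13 = {t8}
s0 ∈ B0, t0 ∈ B8 → different blocks

P ≁ Q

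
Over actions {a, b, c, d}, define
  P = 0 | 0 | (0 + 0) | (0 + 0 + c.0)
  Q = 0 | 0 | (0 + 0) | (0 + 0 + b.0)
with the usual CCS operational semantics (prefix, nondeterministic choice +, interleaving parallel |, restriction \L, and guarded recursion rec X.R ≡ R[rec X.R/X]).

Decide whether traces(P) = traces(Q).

trace-distinct — witness ⟨c⟩

Reachable graph of P (2 states):
  p0 = 0 | 0 | (0 + 0) | (0 + 0 + c.0) has moves —c→ p1
  p1 = 0 | 0 | (0 + 0) | 0 has moves deadlocked
Reachable graph of Q (2 states):
  q0 = 0 | 0 | (0 + 0) | (0 + 0 + b.0) has moves —b→ q1
  q1 = 0 | 0 | (0 + 0) | 0 has moves deadlocked
Executing c from P (initial set {p0}):
  [1] c ⇒ {p1}
  — P admits the full trace.
Executing c from Q (initial set {q0}):
  [1] c ⇒ no successor for Q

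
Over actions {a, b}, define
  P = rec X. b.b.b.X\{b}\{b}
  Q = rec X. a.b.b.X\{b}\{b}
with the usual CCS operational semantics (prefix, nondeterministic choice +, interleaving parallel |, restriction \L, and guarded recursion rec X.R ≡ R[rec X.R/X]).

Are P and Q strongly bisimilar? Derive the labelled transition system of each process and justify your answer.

P ≁ Q

Reachable graph of P (4 states):
  m0 = rec X. b.b.b.X\{b}\{b} | =b=> m1
  m1 = b.b.(rec X. b.b.b.X\{b}\{b})\{b}\{b} | =b=> m2
  m2 = b.(rec X. b.b.b.X\{b}\{b})\{b}\{b} | =b=> m3
  m3 = (rec X. b.b.b.X\{b}\{b})\{b}\{b} | ·
Reachable graph of Q (5 states):
  n0 = rec X. a.b.b.X\{b}\{b} | =a=> n1
  n1 = b.b.(rec X. a.b.b.X\{b}\{b})\{b}\{b} | =b=> n2
  n2 = b.(rec X. a.b.b.X\{b}\{b})\{b}\{b} | =b=> n3
  n3 = (rec X. a.b.b.X\{b}\{b})\{b}\{b} | =a=> n4
  n4 = (b.b.(rec X. a.b.b.X\{b}\{b})\{b}\{b})\{b}\{b} | ·
Partition-refinement fixed point:
  B0 = {m0}
  B1 = {m1}
  B2 = {m2}
  B3 = {m3, n4}
  B4 = {n0}
  B5 = {n1}
  B6 = {n2}
  B7 = {n3}
m0 ∈ B0, n0 ∈ B4 → different blocks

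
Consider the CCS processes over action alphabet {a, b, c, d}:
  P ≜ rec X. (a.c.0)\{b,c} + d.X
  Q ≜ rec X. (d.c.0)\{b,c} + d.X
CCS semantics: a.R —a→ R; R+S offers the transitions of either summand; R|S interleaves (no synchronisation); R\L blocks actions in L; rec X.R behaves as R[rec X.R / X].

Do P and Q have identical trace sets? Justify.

traces(P) ≠ traces(Q) — witness ⟨a⟩

Reachable graph of P (2 states):
  u0 = rec X. (a.c.0)\{b,c} + d.X :: =a=> u1, =d=> u0
  u1 = (c.0)\{b,c} :: (no moves)
Reachable graph of Q (2 states):
  v0 = rec X. (d.c.0)\{b,c} + d.X :: =d=> v0, =d=> v1
  v1 = (c.0)\{b,c} :: (no moves)
Trace ⟨a⟩ through P, begin at {u0}:
  step 1 (a): {u1}
  — P admits the full trace.
Trace ⟨a⟩ through Q, begin at {v0}:
  step 1 (a): ∅ (Q stuck)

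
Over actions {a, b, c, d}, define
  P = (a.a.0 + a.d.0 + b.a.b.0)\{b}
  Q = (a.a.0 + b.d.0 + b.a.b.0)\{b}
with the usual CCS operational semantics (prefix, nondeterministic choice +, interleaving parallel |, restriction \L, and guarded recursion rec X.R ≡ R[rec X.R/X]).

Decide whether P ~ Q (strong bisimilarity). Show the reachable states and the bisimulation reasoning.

P's transition system — 4 states:
  p0 = (a.a.0 + a.d.0 + b.a.b.0)\{b} ⊢ ··a··> p1, ··a··> p2
  p1 = (a.0)\{b} ⊢ ··a··> p3
  p2 = (d.0)\{b} ⊢ ··d··> p3
  p3 = 0\{b} ⊢ ·
Q's transition system — 3 states:
  q0 = (a.a.0 + b.d.0 + b.a.b.0)\{b} ⊢ ··a··> q1
  q1 = (a.0)\{b} ⊢ ··a··> q2
  q2 = 0\{b} ⊢ ·
Coarsest stable partition (strong bisimilarity classes):
  B0 = {p0}
  B1 = {p1, q1}
  B2 = {p3, q2}
  B3 = {p2}
  B4 = {q0}
p0 ∈ B0, q0 ∈ B4 → different blocks

not bisimilar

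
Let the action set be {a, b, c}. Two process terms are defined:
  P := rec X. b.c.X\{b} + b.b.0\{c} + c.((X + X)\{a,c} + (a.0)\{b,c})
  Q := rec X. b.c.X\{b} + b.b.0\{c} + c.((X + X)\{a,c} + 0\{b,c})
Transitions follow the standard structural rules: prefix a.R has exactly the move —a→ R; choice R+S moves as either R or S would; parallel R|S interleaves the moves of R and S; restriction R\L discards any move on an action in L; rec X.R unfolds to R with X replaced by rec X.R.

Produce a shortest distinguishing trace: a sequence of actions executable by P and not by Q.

Reachable graph of P (12 states):
  s0 = rec X. b.c.X\{b} + b.b.0\{c} + c.((X + X)\{a,c} + (a.0)\{b,c}) :: -b-> s1, -b-> s2, -c-> s3
  s1 = b.0\{c} :: -b-> s4
  s2 = c.(rec X. b.c.X\{b} + b.b.0\{c} + c.((X + X)\{a,c} + (a.0)\{b,c}))\{b} :: -c-> s5
  s3 = ((rec X. b.c.X\{b} + b.b.0\{c} + c.((X + X)\{a,c} + (a.0)\{b,c})) + (rec X. b.c.X\{b} + b.b.0\{c} + c.((X + X)\{a,c} + (a.0)\{b,c})))\{a,c} + (a.0)\{b,c} :: -a-> s6, -b-> s7, -b-> s8
  s4 = 0\{c} :: ∅
  s5 = (rec X. b.c.X\{b} + b.b.0\{c} + c.((X + X)\{a,c} + (a.0)\{b,c}))\{b} :: -c-> s9
  s6 = 0\{b,c} :: ∅
  s7 = (b.0\{c})\{a,c} :: -b-> s10
  s8 = (c.(rec X. b.c.X\{b} + b.b.0\{c} + c.((X + X)\{a,c} + (a.0)\{b,c}))\{b})\{a,c} :: ∅
  s9 = (((rec X. b.c.X\{b} + b.b.0\{c} + c.((X + X)\{a,c} + (a.0)\{b,c})) + (rec X. b.c.X\{b} + b.b.0\{c} + c.((X + X)\{a,c} + (a.0)\{b,c})))\{a,c} + (a.0)\{b,c})\{b} :: -a-> s11
  s10 = 0\{c}\{a,c} :: ∅
  s11 = 0\{b,c}\{b} :: ∅
Reachable graph of Q (10 states):
  t0 = rec X. b.c.X\{b} + b.b.0\{c} + c.((X + X)\{a,c} + 0\{b,c}) :: -b-> t1, -b-> t2, -c-> t3
  t1 = b.0\{c} :: -b-> t4
  t2 = c.(rec X. b.c.X\{b} + b.b.0\{c} + c.((X + X)\{a,c} + 0\{b,c}))\{b} :: -c-> t5
  t3 = ((rec X. b.c.X\{b} + b.b.0\{c} + c.((X + X)\{a,c} + 0\{b,c})) + (rec X. b.c.X\{b} + b.b.0\{c} + c.((X + X)\{a,c} + 0\{b,c})))\{a,c} + 0\{b,c} :: -b-> t6, -b-> t7
  t4 = 0\{c} :: ∅
  t5 = (rec X. b.c.X\{b} + b.b.0\{c} + c.((X + X)\{a,c} + 0\{b,c}))\{b} :: -c-> t8
  t6 = (b.0\{c})\{a,c} :: -b-> t9
  t7 = (c.(rec X. b.c.X\{b} + b.b.0\{c} + c.((X + X)\{a,c} + 0\{b,c}))\{b})\{a,c} :: ∅
  t8 = (((rec X. b.c.X\{b} + b.b.0\{c} + c.((X + X)\{a,c} + 0\{b,c})) + (rec X. b.c.X\{b} + b.b.0\{c} + c.((X + X)\{a,c} + 0\{b,c})))\{a,c} + 0\{b,c})\{b} :: ∅
  t9 = 0\{c}\{a,c} :: ∅
Executing ca from P (initial set {s0}):
  after c @ step 1: {s3}
  after a @ step 2: {s6}
  P completes σ.
Executing ca from Q (initial set {t0}):
  after c @ step 1: {t3}
  after a @ step 2: ∅ (Q stuck)

ca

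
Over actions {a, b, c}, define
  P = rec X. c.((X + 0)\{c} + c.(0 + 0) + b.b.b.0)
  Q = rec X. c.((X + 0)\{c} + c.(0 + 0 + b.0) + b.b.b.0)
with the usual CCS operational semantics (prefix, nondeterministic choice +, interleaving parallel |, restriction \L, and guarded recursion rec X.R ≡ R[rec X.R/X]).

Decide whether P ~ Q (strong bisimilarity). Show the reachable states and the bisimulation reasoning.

NO

Reachable graph of P (6 states):
  s0 = rec X. c.((X + 0)\{c} + c.(0 + 0) + b.b.b.0) has moves =c=> s1
  s1 = ((rec X. c.((X + 0)\{c} + c.(0 + 0) + b.b.b.0)) + 0)\{c} + c.(0 + 0) + b.b.b.0 has moves =b=> s2, =c=> s3
  s2 = b.b.0 has moves =b=> s4
  s3 = 0 + 0 has moves ∅
  s4 = b.0 has moves =b=> s5
  s5 = 0 has moves ∅
Reachable graph of Q (6 states):
  t0 = rec X. c.((X + 0)\{c} + c.(0 + 0 + b.0) + b.b.b.0) has moves =c=> t1
  t1 = ((rec X. c.((X + 0)\{c} + c.(0 + 0 + b.0) + b.b.b.0)) + 0)\{c} + c.(0 + 0 + b.0) + b.b.b.0 has moves =b=> t2, =c=> t3
  t2 = b.b.0 has moves =b=> t4
  t3 = 0 + 0 + b.0 has moves =b=> t5
  t4 = b.0 has moves =b=> t5
  t5 = 0 has moves ∅
Bisimilarity quotient blocks:
  B0 = {s0}
  B1 = {s1}
  B2 = {s2, t2}
  B3 = {s4, t3, t4}
  B4 = {s3, s5, t5}
  B5 = {t0}
  B6 = {t1}
s0 ∈ B0, t0 ∈ B5 → different blocks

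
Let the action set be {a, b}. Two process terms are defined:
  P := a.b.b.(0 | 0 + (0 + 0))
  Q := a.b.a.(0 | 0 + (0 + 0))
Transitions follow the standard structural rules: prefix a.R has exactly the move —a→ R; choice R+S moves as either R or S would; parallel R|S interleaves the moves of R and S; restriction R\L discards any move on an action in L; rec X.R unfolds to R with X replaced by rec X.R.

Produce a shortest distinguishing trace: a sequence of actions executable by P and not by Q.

LTS(P): 4 reachable states
  m0 = a.b.b.(0 | 0 + (0 + 0)) | —a→ m1
  m1 = b.b.(0 | 0 + (0 + 0)) | —b→ m2
  m2 = b.(0 | 0 + (0 + 0)) | —b→ m3
  m3 = 0 | 0 + (0 + 0) | ∅
LTS(Q): 4 reachable states
  n0 = a.b.a.(0 | 0 + (0 + 0)) | —a→ n1
  n1 = b.a.(0 | 0 + (0 + 0)) | —b→ n2
  n2 = a.(0 | 0 + (0 + 0)) | —a→ n3
  n3 = 0 | 0 + (0 + 0) | ∅
Run σ = ⟨abb⟩ on P: start {m0}
  after a @ step 1: {m1}
  after b @ step 2: {m2}
  after b @ step 3: {m3}
  — P admits the full trace.
Run σ = ⟨abb⟩ on Q: start {n0}
  after a @ step 1: {n1}
  after b @ step 2: {n2}
  after b @ step 3: no successor for Q

abb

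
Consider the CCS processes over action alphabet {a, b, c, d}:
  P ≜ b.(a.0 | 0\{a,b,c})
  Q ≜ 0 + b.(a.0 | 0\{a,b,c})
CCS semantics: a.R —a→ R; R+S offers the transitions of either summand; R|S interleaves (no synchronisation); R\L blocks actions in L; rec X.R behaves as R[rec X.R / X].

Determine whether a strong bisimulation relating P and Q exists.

P ~ Q

LTS(P): 3 reachable states
  m0 = b.(a.0 | 0\{a,b,c}) has moves --b--▸ m1
  m1 = a.0 | 0\{a,b,c} has moves --a--▸ m2
  m2 = 0 | 0\{a,b,c} has moves stopped
LTS(Q): 3 reachable states
  n0 = 0 + b.(a.0 | 0\{a,b,c}) has moves --b--▸ n1
  n1 = a.0 | 0\{a,b,c} has moves --a--▸ n2
  n2 = 0 | 0\{a,b,c} has moves stopped
Coarsest stable partition (strong bisimilarity classes):
  B0 = {m0, n0}
  B1 = {m1, n1}
  B2 = {m2, n2}
m0 ∈ B0, n0 ∈ B0 → same block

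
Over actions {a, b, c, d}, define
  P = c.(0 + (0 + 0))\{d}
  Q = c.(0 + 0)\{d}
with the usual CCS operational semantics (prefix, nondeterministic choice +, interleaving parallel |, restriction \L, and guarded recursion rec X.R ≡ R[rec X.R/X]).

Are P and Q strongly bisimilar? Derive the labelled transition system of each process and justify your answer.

Reachable graph of P (2 states):
  m0 = c.(0 + (0 + 0))\{d} has moves ··c··> m1
  m1 = (0 + (0 + 0))\{d} has moves ∅
Reachable graph of Q (2 states):
  n0 = c.(0 + 0)\{d} has moves ··c··> n1
  n1 = (0 + 0)\{d} has moves ∅
Partition-refinement fixed point:
  B0 = {m0, n0}
  B1 = {m1, n1}
m0 ∈ B0, n0 ∈ B0 → same block

bisimilar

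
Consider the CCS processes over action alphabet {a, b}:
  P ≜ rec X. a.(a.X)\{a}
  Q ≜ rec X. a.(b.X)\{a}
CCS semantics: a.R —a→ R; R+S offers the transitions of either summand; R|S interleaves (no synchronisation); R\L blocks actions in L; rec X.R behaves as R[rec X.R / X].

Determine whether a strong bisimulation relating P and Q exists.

Reachable graph of P (2 states):
  u0 = rec X. a.(a.X)\{a} has moves -a-> u1
  u1 = (a.(rec X. a.(a.X)\{a}))\{a} has moves deadlocked
Reachable graph of Q (3 states):
  v0 = rec X. a.(b.X)\{a} has moves -a-> v1
  v1 = (b.(rec X. a.(b.X)\{a}))\{a} has moves -b-> v2
  v2 = (rec X. a.(b.X)\{a})\{a} has moves deadlocked
Partition-refinement fixed point:
  B0 = {u0}
  B1 = {u1, v2}
  B2 = {v0}
  B3 = {v1}
u0 ∈ B0, v0 ∈ B2 → different blocks

not bisimilar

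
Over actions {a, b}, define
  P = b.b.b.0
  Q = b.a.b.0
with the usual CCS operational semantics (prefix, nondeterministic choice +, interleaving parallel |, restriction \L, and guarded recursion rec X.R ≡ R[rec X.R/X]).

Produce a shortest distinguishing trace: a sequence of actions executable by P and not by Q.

bb

Reachable graph of P (4 states):
  m0 = b.b.b.0 → --b--▸ m1
  m1 = b.b.0 → --b--▸ m2
  m2 = b.0 → --b--▸ m3
  m3 = 0 → (no moves)
Reachable graph of Q (4 states):
  n0 = b.a.b.0 → --b--▸ n1
  n1 = a.b.0 → --a--▸ n2
  n2 = b.0 → --b--▸ n3
  n3 = 0 → (no moves)
Run σ = ⟨bb⟩ on P: start {m0}
  step 1 (b): {m1}
  step 2 (b): {m2}
  — P admits the full trace.
Run σ = ⟨bb⟩ on Q: start {n0}
  step 1 (b): {n1}
  step 2 (b): no successor for Q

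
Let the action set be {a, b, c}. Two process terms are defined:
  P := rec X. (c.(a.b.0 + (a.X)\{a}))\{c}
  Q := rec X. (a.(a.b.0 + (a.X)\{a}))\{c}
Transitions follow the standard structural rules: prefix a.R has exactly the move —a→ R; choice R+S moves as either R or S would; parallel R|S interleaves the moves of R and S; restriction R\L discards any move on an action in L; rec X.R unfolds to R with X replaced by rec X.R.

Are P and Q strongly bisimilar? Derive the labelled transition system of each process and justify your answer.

not bisimilar

LTS(P): 1 reachable states
  u0 = rec X. (c.(a.b.0 + (a.X)\{a}))\{c} :: deadlocked
LTS(Q): 4 reachable states
  v0 = rec X. (a.(a.b.0 + (a.X)\{a}))\{c} :: =a=> v1
  v1 = (a.b.0 + (a.(rec X. (a.(a.b.0 + (a.X)\{a}))\{c}))\{a})\{c} :: =a=> v2
  v2 = (b.0)\{c} :: =b=> v3
  v3 = 0\{c} :: deadlocked
Coarsest stable partition (strong bisimilarity classes):
  B0 = {u0, v3}
  B1 = {v0}
  B2 = {v1}
  B3 = {v2}
u0 ∈ B0, v0 ∈ B1 → different blocks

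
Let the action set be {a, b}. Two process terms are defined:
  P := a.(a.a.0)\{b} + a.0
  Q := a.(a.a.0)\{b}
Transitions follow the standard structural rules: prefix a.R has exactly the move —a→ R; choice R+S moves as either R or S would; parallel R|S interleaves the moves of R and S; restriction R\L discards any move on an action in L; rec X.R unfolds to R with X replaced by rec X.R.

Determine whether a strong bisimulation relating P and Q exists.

P ≁ Q

P's transition system — 5 states:
  m0 = a.(a.a.0)\{b} + a.0 :: =a=> m1, =a=> m2
  m1 = (a.a.0)\{b} :: =a=> m3
  m2 = 0 :: ·
  m3 = (a.0)\{b} :: =a=> m4
  m4 = 0\{b} :: ·
Q's transition system — 4 states:
  n0 = a.(a.a.0)\{b} :: =a=> n1
  n1 = (a.a.0)\{b} :: =a=> n2
  n2 = (a.0)\{b} :: =a=> n3
  n3 = 0\{b} :: ·
Partition-refinement fixed point:
  B0 = {m0}
  B1 = {m2, m4, n3}
  B2 = {m1, n1}
  B3 = {m3, n2}
  B4 = {n0}
m0 ∈ B0, n0 ∈ B4 → different blocks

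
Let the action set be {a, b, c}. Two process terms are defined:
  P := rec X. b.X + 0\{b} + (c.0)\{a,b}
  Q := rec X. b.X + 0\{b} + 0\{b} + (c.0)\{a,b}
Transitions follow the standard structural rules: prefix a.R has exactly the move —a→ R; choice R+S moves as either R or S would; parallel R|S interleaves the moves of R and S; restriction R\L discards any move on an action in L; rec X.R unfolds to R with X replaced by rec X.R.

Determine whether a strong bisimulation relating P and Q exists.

LTS(P): 2 reachable states
  u0 = rec X. b.X + 0\{b} + (c.0)\{a,b} has moves —b→ u0, —c→ u1
  u1 = 0\{a,b} has moves ·
LTS(Q): 2 reachable states
  v0 = rec X. b.X + 0\{b} + 0\{b} + (c.0)\{a,b} has moves —b→ v0, —c→ v1
  v1 = 0\{a,b} has moves ·
Partition-refinement fixed point:
  B0 = {u0, v0}
  B1 = {u1, v1}
u0 ∈ B0, v0 ∈ B0 → same block

P ~ Q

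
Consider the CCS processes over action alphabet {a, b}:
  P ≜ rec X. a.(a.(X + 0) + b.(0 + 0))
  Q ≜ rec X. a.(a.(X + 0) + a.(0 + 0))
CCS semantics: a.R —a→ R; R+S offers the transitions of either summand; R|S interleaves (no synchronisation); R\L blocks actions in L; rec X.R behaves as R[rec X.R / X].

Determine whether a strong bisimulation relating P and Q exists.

not bisimilar

Reachable graph of P (4 states):
  s0 = rec X. a.(a.(X + 0) + b.(0 + 0)) has moves —a→ s1
  s1 = a.((rec X. a.(a.(X + 0) + b.(0 + 0))) + 0) + b.(0 + 0) has moves —a→ s2, —b→ s3
  s2 = (rec X. a.(a.(X + 0) + b.(0 + 0))) + 0 has moves —a→ s1
  s3 = 0 + 0 has moves ·
Reachable graph of Q (4 states):
  t0 = rec X. a.(a.(X + 0) + a.(0 + 0)) has moves —a→ t1
  t1 = a.((rec X. a.(a.(X + 0) + a.(0 + 0))) + 0) + a.(0 + 0) has moves —a→ t2, —a→ t3
  t2 = (rec X. a.(a.(X + 0) + a.(0 + 0))) + 0 has moves —a→ t1
  t3 = 0 + 0 has moves ·
Partition-refinement fixed point:
  B0 = {s0, s2}
  B1 = {s1}
  B2 = {s3, t3}
  B3 = {t0, t2}
  B4 = {t1}
s0 ∈ B0, t0 ∈ B3 → different blocks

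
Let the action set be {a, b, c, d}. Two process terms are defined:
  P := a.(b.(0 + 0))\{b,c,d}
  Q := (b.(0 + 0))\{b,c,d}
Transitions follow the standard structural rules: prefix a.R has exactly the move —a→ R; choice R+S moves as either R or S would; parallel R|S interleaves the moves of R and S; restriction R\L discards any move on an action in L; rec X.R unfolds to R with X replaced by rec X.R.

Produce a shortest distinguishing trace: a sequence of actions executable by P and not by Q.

a

P's transition system — 2 states:
  s0 = a.(b.(0 + 0))\{b,c,d} has moves -a-> s1
  s1 = (b.(0 + 0))\{b,c,d} has moves ·
Q's transition system — 1 states:
  t0 = (b.(0 + 0))\{b,c,d} has moves ·
Executing a from P (initial set {s0}):
  after a @ step 1: {s1}
  ✓ P
Executing a from Q (initial set {t0}):
  after a @ step 1: ∅  — Q cannot continue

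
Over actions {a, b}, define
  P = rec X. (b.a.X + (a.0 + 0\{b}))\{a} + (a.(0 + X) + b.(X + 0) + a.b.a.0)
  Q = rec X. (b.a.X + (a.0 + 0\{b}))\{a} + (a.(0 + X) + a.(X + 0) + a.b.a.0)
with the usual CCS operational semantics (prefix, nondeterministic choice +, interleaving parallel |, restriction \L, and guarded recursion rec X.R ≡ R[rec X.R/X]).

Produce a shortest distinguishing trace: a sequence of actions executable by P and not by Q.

Reachable graph of P (7 states):
  m0 = rec X. (b.a.X + (a.0 + 0\{b}))\{a} + (a.(0 + X) + b.(X + 0) + a.b.a.0) → --a--▸ m1, --a--▸ m2, --b--▸ m3, --b--▸ m4
  m1 = 0 + (rec X. (b.a.X + (a.0 + 0\{b}))\{a} + (a.(0 + X) + b.(X + 0) + a.b.a.0)) → --a--▸ m1, --a--▸ m2, --b--▸ m3, --b--▸ m4
  m2 = b.a.0 → --b--▸ m5
  m3 = (a.(rec X. (b.a.X + (a.0 + 0\{b}))\{a} + (a.(0 + X) + b.(X + 0) + a.b.a.0)))\{a} → ∅
  m4 = (rec X. (b.a.X + (a.0 + 0\{b}))\{a} + (a.(0 + X) + b.(X + 0) + a.b.a.0)) + 0 → --a--▸ m1, --a--▸ m2, --b--▸ m3, --b--▸ m4
  m5 = a.0 → --a--▸ m6
  m6 = 0 → ∅
Reachable graph of Q (7 states):
  n0 = rec X. (b.a.X + (a.0 + 0\{b}))\{a} + (a.(0 + X) + a.(X + 0) + a.b.a.0) → --a--▸ n1, --a--▸ n2, --a--▸ n3, --b--▸ n4
  n1 = (rec X. (b.a.X + (a.0 + 0\{b}))\{a} + (a.(0 + X) + a.(X + 0) + a.b.a.0)) + 0 → --a--▸ n1, --a--▸ n2, --a--▸ n3, --b--▸ n4
  n2 = 0 + (rec X. (b.a.X + (a.0 + 0\{b}))\{a} + (a.(0 + X) + a.(X + 0) + a.b.a.0)) → --a--▸ n1, --a--▸ n2, --a--▸ n3, --b--▸ n4
  n3 = b.a.0 → --b--▸ n5
  n4 = (a.(rec X. (b.a.X + (a.0 + 0\{b}))\{a} + (a.(0 + X) + a.(X + 0) + a.b.a.0)))\{a} → ∅
  n5 = a.0 → --a--▸ n6
  n6 = 0 → ∅
Trace ⟨ba⟩ through P, begin at {m0}:
  [1] b ⇒ {m3, m4}
  [2] a ⇒ {m1, m2}
  P completes σ.
Trace ⟨ba⟩ through Q, begin at {n0}:
  [1] b ⇒ {n4}
  [2] a ⇒ no successor for Q

ba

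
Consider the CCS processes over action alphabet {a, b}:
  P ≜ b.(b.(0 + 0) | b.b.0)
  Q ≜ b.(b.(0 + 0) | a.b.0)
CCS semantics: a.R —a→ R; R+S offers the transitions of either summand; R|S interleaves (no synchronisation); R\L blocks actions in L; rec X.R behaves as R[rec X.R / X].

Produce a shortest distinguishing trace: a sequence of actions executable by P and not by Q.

bbb

LTS(P): 7 reachable states
  u0 = b.(b.(0 + 0) | b.b.0) ⊢ --b--▸ u1
  u1 = b.(0 + 0) | b.b.0 ⊢ --b--▸ u2, --b--▸ u3
  u2 = (0 + 0) | b.b.0 ⊢ --b--▸ u4
  u3 = b.(0 + 0) | b.0 ⊢ --b--▸ u4, --b--▸ u5
  u4 = (0 + 0) | b.0 ⊢ --b--▸ u6
  u5 = b.(0 + 0) | 0 ⊢ --b--▸ u6
  u6 = (0 + 0) | 0 ⊢ ∅
LTS(Q): 7 reachable states
  v0 = b.(b.(0 + 0) | a.b.0) ⊢ --b--▸ v1
  v1 = b.(0 + 0) | a.b.0 ⊢ --a--▸ v2, --b--▸ v3
  v2 = b.(0 + 0) | b.0 ⊢ --b--▸ v4, --b--▸ v5
  v3 = (0 + 0) | a.b.0 ⊢ --a--▸ v4
  v4 = (0 + 0) | b.0 ⊢ --b--▸ v6
  v5 = b.(0 + 0) | 0 ⊢ --b--▸ v6
  v6 = (0 + 0) | 0 ⊢ ∅
Executing bbb from P (initial set {u0}):
  step 1 (b): {u1}
  step 2 (b): {u2, u3}
  step 3 (b): {u4, u5}
  P completes σ.
Executing bbb from Q (initial set {v0}):
  step 1 (b): {v1}
  step 2 (b): {v3}
  step 3 (b): ∅  — Q cannot continue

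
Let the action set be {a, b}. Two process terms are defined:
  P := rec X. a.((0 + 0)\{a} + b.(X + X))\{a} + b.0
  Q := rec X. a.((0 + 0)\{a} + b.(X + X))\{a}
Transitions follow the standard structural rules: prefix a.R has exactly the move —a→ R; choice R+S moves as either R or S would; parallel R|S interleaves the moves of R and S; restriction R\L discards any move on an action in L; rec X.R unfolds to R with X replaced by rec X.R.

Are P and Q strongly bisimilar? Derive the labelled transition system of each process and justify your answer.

not bisimilar

Reachable graph of P (5 states):
  u0 = rec X. a.((0 + 0)\{a} + b.(X + X))\{a} + b.0 → —a→ u1, —b→ u2
  u1 = ((0 + 0)\{a} + b.((rec X. a.((0 + 0)\{a} + b.(X + X))\{a} + b.0) + (rec X. a.((0 + 0)\{a} + b.(X + X))\{a} + b.0)))\{a} → —b→ u3
  u2 = 0 → ·
  u3 = ((rec X. a.((0 + 0)\{a} + b.(X + X))\{a} + b.0) + (rec X. a.((0 + 0)\{a} + b.(X + X))\{a} + b.0))\{a} → —b→ u4
  u4 = 0\{a} → ·
Reachable graph of Q (3 states):
  v0 = rec X. a.((0 + 0)\{a} + b.(X + X))\{a} → —a→ v1
  v1 = ((0 + 0)\{a} + b.((rec X. a.((0 + 0)\{a} + b.(X + X))\{a}) + (rec X. a.((0 + 0)\{a} + b.(X + X))\{a})))\{a} → —b→ v2
  v2 = ((rec X. a.((0 + 0)\{a} + b.(X + X))\{a}) + (rec X. a.((0 + 0)\{a} + b.(X + X))\{a}))\{a} → ·
Partition-refinement fixed point:
  B0 = {u0}
  B1 = {u1}
  B2 = {u3, v1}
  B3 = {u2, u4, v2}
  B4 = {v0}
u0 ∈ B0, v0 ∈ B4 → different blocks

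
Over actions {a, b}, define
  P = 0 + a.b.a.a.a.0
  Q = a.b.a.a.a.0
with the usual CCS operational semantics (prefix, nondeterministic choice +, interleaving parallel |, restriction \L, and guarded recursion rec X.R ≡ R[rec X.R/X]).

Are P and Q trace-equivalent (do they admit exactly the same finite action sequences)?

trace-equivalent

LTS(P): 6 reachable states
  s0 = 0 + a.b.a.a.a.0 ⊢ =a=> s1
  s1 = b.a.a.a.0 ⊢ =b=> s2
  s2 = a.a.a.0 ⊢ =a=> s3
  s3 = a.a.0 ⊢ =a=> s4
  s4 = a.0 ⊢ =a=> s5
  s5 = 0 ⊢ (no moves)
LTS(Q): 6 reachable states
  t0 = a.b.a.a.a.0 ⊢ =a=> t1
  t1 = b.a.a.a.0 ⊢ =b=> t2
  t2 = a.a.a.0 ⊢ =a=> t3
  t3 = a.a.0 ⊢ =a=> t4
  t4 = a.0 ⊢ =a=> t5
  t5 = 0 ⊢ (no moves)
Bisimilarity quotient blocks:
  B0 = {s0, t0}
  B1 = {s1, t1}
  B2 = {s2, t2}
  B3 = {s3, t3}
  B4 = {s4, t4}
  B5 = {s5, t5}
s0 ∈ B0, t0 ∈ B0 → same block
Bisimilar ⇒ trace-equivalent.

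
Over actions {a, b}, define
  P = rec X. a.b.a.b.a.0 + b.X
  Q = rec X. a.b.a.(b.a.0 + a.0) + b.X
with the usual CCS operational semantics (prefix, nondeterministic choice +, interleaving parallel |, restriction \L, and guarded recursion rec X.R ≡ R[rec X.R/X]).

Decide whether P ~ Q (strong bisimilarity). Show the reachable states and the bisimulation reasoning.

Reachable graph of P (6 states):
  s0 = rec X. a.b.a.b.a.0 + b.X :: -a-> s1, -b-> s0
  s1 = b.a.b.a.0 :: -b-> s2
  s2 = a.b.a.0 :: -a-> s3
  s3 = b.a.0 :: -b-> s4
  s4 = a.0 :: -a-> s5
  s5 = 0 :: ·
Reachable graph of Q (6 states):
  t0 = rec X. a.b.a.(b.a.0 + a.0) + b.X :: -a-> t1, -b-> t0
  t1 = b.a.(b.a.0 + a.0) :: -b-> t2
  t2 = a.(b.a.0 + a.0) :: -a-> t3
  t3 = b.a.0 + a.0 :: -a-> t4, -b-> t5
  t4 = 0 :: ·
  t5 = a.0 :: -a-> t4
Bisimilarity quotient blocks:
  B0 = {s0}
  B1 = {s1}
  B2 = {s2}
  B3 = {s3}
  B4 = {s4, t5}
  B5 = {s5, t4}
  B6 = {t0}
  B7 = {t1}
  B8 = {t2}
  B9 = {t3}
s0 ∈ B0, t0 ∈ B6 → different blocks

not bisimilar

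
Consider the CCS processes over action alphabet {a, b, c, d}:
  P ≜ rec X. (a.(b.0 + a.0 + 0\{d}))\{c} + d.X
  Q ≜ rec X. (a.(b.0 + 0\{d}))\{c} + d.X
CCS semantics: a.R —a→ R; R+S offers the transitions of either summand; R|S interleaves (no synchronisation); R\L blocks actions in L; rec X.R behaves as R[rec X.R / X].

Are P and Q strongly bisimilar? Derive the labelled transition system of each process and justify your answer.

LTS(P): 3 reachable states
  p0 = rec X. (a.(b.0 + a.0 + 0\{d}))\{c} + d.X :: =a=> p1, =d=> p0
  p1 = (b.0 + a.0 + 0\{d})\{c} :: =a=> p2, =b=> p2
  p2 = 0\{c} :: stopped
LTS(Q): 3 reachable states
  q0 = rec X. (a.(b.0 + 0\{d}))\{c} + d.X :: =a=> q1, =d=> q0
  q1 = (b.0 + 0\{d})\{c} :: =b=> q2
  q2 = 0\{c} :: stopped
Coarsest stable partition (strong bisimilarity classes):
  B0 = {p0}
  B1 = {p1}
  B2 = {p2, q2}
  B3 = {q0}
  B4 = {q1}
p0 ∈ B0, q0 ∈ B3 → different blocks

NO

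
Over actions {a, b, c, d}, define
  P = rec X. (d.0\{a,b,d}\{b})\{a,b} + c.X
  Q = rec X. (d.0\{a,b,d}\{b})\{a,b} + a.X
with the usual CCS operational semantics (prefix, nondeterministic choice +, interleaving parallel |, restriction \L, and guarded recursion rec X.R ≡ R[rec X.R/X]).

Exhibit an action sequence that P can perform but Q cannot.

c

Reachable graph of P (2 states):
  m0 = rec X. (d.0\{a,b,d}\{b})\{a,b} + c.X has moves ··c··> m0, ··d··> m1
  m1 = 0\{a,b,d}\{b}\{a,b} has moves stopped
Reachable graph of Q (2 states):
  n0 = rec X. (d.0\{a,b,d}\{b})\{a,b} + a.X has moves ··a··> n0, ··d··> n1
  n1 = 0\{a,b,d}\{b}\{a,b} has moves stopped
Run σ = ⟨c⟩ on P: start {m0}
  step 1 (c): {m0}
  ✓ P
Run σ = ⟨c⟩ on Q: start {n0}
  step 1 (c): ∅  — Q cannot continue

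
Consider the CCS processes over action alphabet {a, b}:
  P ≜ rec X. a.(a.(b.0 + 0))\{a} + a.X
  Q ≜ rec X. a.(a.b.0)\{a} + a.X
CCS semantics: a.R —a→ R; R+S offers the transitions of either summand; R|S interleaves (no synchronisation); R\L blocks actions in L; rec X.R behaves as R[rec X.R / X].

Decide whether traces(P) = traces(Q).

LTS(P): 2 reachable states
  s0 = rec X. a.(a.(b.0 + 0))\{a} + a.X ⊢ —a→ s0, —a→ s1
  s1 = (a.(b.0 + 0))\{a} ⊢ deadlocked
LTS(Q): 2 reachable states
  t0 = rec X. a.(a.b.0)\{a} + a.X ⊢ —a→ t0, —a→ t1
  t1 = (a.b.0)\{a} ⊢ deadlocked
Coarsest stable partition (strong bisimilarity classes):
  B0 = {s0, t0}
  B1 = {s1, t1}
s0 ∈ B0, t0 ∈ B0 → same block
Bisimilar ⇒ trace-equivalent.

traces(P) = traces(Q)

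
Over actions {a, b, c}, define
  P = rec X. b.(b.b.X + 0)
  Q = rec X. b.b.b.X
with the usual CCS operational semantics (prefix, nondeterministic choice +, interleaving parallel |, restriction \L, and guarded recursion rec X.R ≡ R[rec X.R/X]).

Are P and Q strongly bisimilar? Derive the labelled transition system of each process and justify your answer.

bisimilar

LTS(P): 3 reachable states
  s0 = rec X. b.(b.b.X + 0) has moves -b-> s1
  s1 = b.b.(rec X. b.(b.b.X + 0)) + 0 has moves -b-> s2
  s2 = b.(rec X. b.(b.b.X + 0)) has moves -b-> s0
LTS(Q): 3 reachable states
  t0 = rec X. b.b.b.X has moves -b-> t1
  t1 = b.b.(rec X. b.b.b.X) has moves -b-> t2
  t2 = b.(rec X. b.b.b.X) has moves -b-> t0
Bisimilarity quotient blocks:
  B0 = {s0, s1, s2, t0, t1, t2}
s0 ∈ B0, t0 ∈ B0 → same block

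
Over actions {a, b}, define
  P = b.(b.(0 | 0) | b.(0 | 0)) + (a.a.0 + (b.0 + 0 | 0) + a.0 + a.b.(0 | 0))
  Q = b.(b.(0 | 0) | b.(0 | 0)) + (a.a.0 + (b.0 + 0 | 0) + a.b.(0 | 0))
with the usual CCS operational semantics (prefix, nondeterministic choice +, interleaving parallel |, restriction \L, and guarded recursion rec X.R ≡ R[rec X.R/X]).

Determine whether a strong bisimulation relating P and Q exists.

Reachable graph of P (9 states):
  p0 = b.(b.(0 | 0) | b.(0 | 0)) + (a.a.0 + (b.0 + 0 | 0) + a.0 + a.b.(0 | 0)) → =a=> p1, =a=> p2, =a=> p3, =b=> p1, =b=> p4
  p1 = 0 → stopped
  p2 = a.0 → =a=> p1
  p3 = b.(0 | 0) → =b=> p5
  p4 = b.(0 | 0) | b.(0 | 0) → =b=> p6, =b=> p7
  p5 = 0 | 0 → stopped
  p6 = 0 | 0 | b.(0 | 0) → =b=> p8
  p7 = b.(0 | 0) | (0 | 0) → =b=> p8
  p8 = 0 | 0 | (0 | 0) → stopped
Reachable graph of Q (9 states):
  q0 = b.(b.(0 | 0) | b.(0 | 0)) + (a.a.0 + (b.0 + 0 | 0) + a.b.(0 | 0)) → =a=> q1, =a=> q2, =b=> q3, =b=> q4
  q1 = a.0 → =a=> q3
  q2 = b.(0 | 0) → =b=> q5
  q3 = 0 → stopped
  q4 = b.(0 | 0) | b.(0 | 0) → =b=> q6, =b=> q7
  q5 = 0 | 0 → stopped
  q6 = 0 | 0 | b.(0 | 0) → =b=> q8
  q7 = b.(0 | 0) | (0 | 0) → =b=> q8
  q8 = 0 | 0 | (0 | 0) → stopped
Coarsest stable partition (strong bisimilarity classes):
  B0 = {p0}
  B1 = {p1, p5, p8, q3, q5, q8}
  B2 = {p3, p6, p7, q2, q6, q7}
  B3 = {p2, q1}
  B4 = {p4, q4}
  B5 = {q0}
p0 ∈ B0, q0 ∈ B5 → different blocks

NO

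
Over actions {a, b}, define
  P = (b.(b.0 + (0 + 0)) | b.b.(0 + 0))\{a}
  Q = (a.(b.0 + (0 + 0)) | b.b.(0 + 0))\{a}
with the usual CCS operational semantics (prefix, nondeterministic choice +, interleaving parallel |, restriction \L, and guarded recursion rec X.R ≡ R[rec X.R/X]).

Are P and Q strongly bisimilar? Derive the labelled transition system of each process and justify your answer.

Reachable graph of P (9 states):
  p0 = (b.(b.0 + (0 + 0)) | b.b.(0 + 0))\{a} has moves ··b··> p1, ··b··> p2
  p1 = ((b.0 + (0 + 0)) | b.b.(0 + 0))\{a} has moves ··b··> p3, ··b··> p4
  p2 = (b.(b.0 + (0 + 0)) | b.(0 + 0))\{a} has moves ··b··> p3, ··b··> p5
  p3 = ((b.0 + (0 + 0)) | b.(0 + 0))\{a} has moves ··b··> p6, ··b··> p7
  p4 = (0 | b.b.(0 + 0))\{a} has moves ··b··> p7
  p5 = (b.(b.0 + (0 + 0)) | (0 + 0))\{a} has moves ··b··> p6
  p6 = ((b.0 + (0 + 0)) | (0 + 0))\{a} has moves ··b··> p8
  p7 = (0 | b.(0 + 0))\{a} has moves ··b··> p8
  p8 = (0 | (0 + 0))\{a} has moves ∅
Reachable graph of Q (3 states):
  q0 = (a.(b.0 + (0 + 0)) | b.b.(0 + 0))\{a} has moves ··b··> q1
  q1 = (a.(b.0 + (0 + 0)) | b.(0 + 0))\{a} has moves ··b··> q2
  q2 = (a.(b.0 + (0 + 0)) | (0 + 0))\{a} has moves ∅
Partition-refinement fixed point:
  B0 = {p0}
  B1 = {p1, p2}
  B2 = {p3, p4, p5, q0}
  B3 = {p6, p7, q1}
  B4 = {p8, q2}
p0 ∈ B0, q0 ∈ B2 → different blocks

not bisimilar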